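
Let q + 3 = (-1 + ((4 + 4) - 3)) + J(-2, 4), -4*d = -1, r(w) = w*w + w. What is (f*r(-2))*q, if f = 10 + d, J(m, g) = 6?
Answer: 287/2 ≈ 143.50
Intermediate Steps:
r(w) = w + w² (r(w) = w² + w = w + w²)
d = ¼ (d = -¼*(-1) = ¼ ≈ 0.25000)
f = 41/4 (f = 10 + ¼ = 41/4 ≈ 10.250)
q = 7 (q = -3 + ((-1 + ((4 + 4) - 3)) + 6) = -3 + ((-1 + (8 - 3)) + 6) = -3 + ((-1 + 5) + 6) = -3 + (4 + 6) = -3 + 10 = 7)
(f*r(-2))*q = (41*(-2*(1 - 2))/4)*7 = (41*(-2*(-1))/4)*7 = ((41/4)*2)*7 = (41/2)*7 = 287/2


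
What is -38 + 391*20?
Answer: 7782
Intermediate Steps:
-38 + 391*20 = -38 + 7820 = 7782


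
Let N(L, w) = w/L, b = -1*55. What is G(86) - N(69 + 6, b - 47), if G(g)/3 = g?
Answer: 6484/25 ≈ 259.36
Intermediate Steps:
G(g) = 3*g
b = -55
G(86) - N(69 + 6, b - 47) = 3*86 - (-55 - 47)/(69 + 6) = 258 - (-102)/75 = 258 - 1*(-34/25) = 258 + 34/25 = 6484/25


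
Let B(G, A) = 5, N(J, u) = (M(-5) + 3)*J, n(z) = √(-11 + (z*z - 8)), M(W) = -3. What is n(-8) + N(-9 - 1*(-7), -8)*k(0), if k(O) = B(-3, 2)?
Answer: 3*√5 ≈ 6.7082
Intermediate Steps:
n(z) = √(-19 + z²) (n(z) = √(-11 + (z² - 8)) = √(-11 + (-8 + z²)) = √(-19 + z²))
N(J, u) = 0 (N(J, u) = (-3 + 3)*J = 0*J = 0)
k(O) = 5
n(-8) + N(-9 - 1*(-7), -8)*k(0) = √(-19 + (-8)²) + 0*5 = √(-19 + 64) + 0 = √45 + 0 = 3*√5 + 0 = 3*√5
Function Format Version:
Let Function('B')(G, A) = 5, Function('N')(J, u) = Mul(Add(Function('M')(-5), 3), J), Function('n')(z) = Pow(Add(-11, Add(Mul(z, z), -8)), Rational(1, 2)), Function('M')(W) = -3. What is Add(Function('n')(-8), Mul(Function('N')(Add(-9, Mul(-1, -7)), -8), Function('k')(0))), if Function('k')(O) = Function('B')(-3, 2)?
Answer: Mul(3, Pow(5, Rational(1, 2))) ≈ 6.7082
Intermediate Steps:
Function('n')(z) = Pow(Add(-19, Pow(z, 2)), Rational(1, 2)) (Function('n')(z) = Pow(Add(-11, Add(Pow(z, 2), -8)), Rational(1, 2)) = Pow(Add(-11, Add(-8, Pow(z, 2))), Rational(1, 2)) = Pow(Add(-19, Pow(z, 2)), Rational(1, 2)))
Function('N')(J, u) = 0 (Function('N')(J, u) = Mul(Add(-3, 3), J) = Mul(0, J) = 0)
Function('k')(O) = 5
Add(Function('n')(-8), Mul(Function('N')(Add(-9, Mul(-1, -7)), -8), Function('k')(0))) = Add(Pow(Add(-19, Pow(-8, 2)), Rational(1, 2)), Mul(0, 5)) = Add(Pow(Add(-19, 64), Rational(1, 2)), 0) = Add(Pow(45, Rational(1, 2)), 0) = Add(Mul(3, Pow(5, Rational(1, 2))), 0) = Mul(3, Pow(5, Rational(1, 2)))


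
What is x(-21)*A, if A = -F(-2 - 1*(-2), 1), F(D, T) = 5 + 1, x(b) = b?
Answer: 126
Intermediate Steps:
F(D, T) = 6
A = -6 (A = -1*6 = -6)
x(-21)*A = -21*(-6) = 126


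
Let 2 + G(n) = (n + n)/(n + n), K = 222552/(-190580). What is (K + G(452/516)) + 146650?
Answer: 6987035967/47645 ≈ 1.4665e+5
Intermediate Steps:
K = -55638/47645 (K = 222552*(-1/190580) = -55638/47645 ≈ -1.1678)
G(n) = -1 (G(n) = -2 + (n + n)/(n + n) = -2 + (2*n)/((2*n)) = -2 + (2*n)*(1/(2*n)) = -2 + 1 = -1)
(K + G(452/516)) + 146650 = (-55638/47645 - 1) + 146650 = -103283/47645 + 146650 = 6987035967/47645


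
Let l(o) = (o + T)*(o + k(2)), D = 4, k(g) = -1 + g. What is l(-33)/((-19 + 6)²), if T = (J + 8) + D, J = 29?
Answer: -256/169 ≈ -1.5148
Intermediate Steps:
T = 41 (T = (29 + 8) + 4 = 37 + 4 = 41)
l(o) = (1 + o)*(41 + o) (l(o) = (o + 41)*(o + (-1 + 2)) = (41 + o)*(o + 1) = (41 + o)*(1 + o) = (1 + o)*(41 + o))
l(-33)/((-19 + 6)²) = (41 + (-33)² + 42*(-33))/((-19 + 6)²) = (41 + 1089 - 1386)/((-13)²) = -256/169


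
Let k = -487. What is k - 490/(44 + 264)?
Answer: -10749/22 ≈ -488.59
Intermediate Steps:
k - 490/(44 + 264) = -487 - 490/(44 + 264) = -487 - 490/308 = -487 - 490*1/308 = -487 - 35/22 = -10749/22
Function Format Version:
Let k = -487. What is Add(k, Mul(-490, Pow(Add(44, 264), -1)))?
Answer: Rational(-10749, 22) ≈ -488.59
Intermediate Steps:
Add(k, Mul(-490, Pow(Add(44, 264), -1))) = Add(-487, Mul(-490, Pow(Add(44, 264), -1))) = Add(-487, Mul(-490, Pow(308, -1))) = Add(-487, Mul(-490, Rational(1, 308))) = Add(-487, Rational(-35, 22)) = Rational(-10749, 22)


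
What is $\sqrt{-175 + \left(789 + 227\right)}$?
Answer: $29$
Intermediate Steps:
$\sqrt{-175 + \left(789 + 227\right)} = \sqrt{-175 + 1016} = \sqrt{841} = 29$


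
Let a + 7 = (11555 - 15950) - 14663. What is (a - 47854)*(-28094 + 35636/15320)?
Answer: 7199889557009/3830 ≈ 1.8799e+9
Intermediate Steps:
a = -19065 (a = -7 + ((11555 - 15950) - 14663) = -7 + (-4395 - 14663) = -7 - 19058 = -19065)
(a - 47854)*(-28094 + 35636/15320) = (-19065 - 47854)*(-28094 + 35636/15320) = -66919*(-28094 + 35636*(1/15320)) = -66919*(-28094 + 8909/3830) = -66919*(-107591111/3830) = 7199889557009/3830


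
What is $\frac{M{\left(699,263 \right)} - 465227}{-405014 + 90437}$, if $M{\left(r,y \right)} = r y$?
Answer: $\frac{281390}{314577} \approx 0.8945$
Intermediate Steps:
$\frac{M{\left(699,263 \right)} - 465227}{-405014 + 90437} = \frac{699 \cdot 263 - 465227}{-405014 + 90437} = \frac{183837 - 465227}{-314577} = \left(-281390\right) \left(- \frac{1}{314577}\right) = \frac{281390}{314577}$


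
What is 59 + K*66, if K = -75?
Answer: -4891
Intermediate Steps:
59 + K*66 = 59 - 75*66 = 59 - 4950 = -4891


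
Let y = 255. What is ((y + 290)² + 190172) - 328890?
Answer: 158307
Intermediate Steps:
((y + 290)² + 190172) - 328890 = ((255 + 290)² + 190172) - 328890 = (545² + 190172) - 328890 = (297025 + 190172) - 328890 = 487197 - 328890 = 158307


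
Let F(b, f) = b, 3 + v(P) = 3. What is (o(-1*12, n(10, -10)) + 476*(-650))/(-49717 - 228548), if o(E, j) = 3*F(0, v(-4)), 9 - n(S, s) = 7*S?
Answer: 4760/4281 ≈ 1.1119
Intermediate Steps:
v(P) = 0 (v(P) = -3 + 3 = 0)
n(S, s) = 9 - 7*S
o(E, j) = 0 (o(E, j) = 3*0 = 0)
(o(-1*12, n(10, -10)) + 476*(-650))/(-49717 - 228548) = (0 + 476*(-650))/(-49717 - 228548) = (0 - 309400)/(-278265) = -309400*(-1/278265) = 4760/4281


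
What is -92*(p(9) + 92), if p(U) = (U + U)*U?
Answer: -23368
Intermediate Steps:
p(U) = 2*U² (p(U) = (2*U)*U = 2*U²)
-92*(p(9) + 92) = -92*(2*9² + 92) = -92*(2*81 + 92) = -92*(162 + 92) = -92*254 = -23368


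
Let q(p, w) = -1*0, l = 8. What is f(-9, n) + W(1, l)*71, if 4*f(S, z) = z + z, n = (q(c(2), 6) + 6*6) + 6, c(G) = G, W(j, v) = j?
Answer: 92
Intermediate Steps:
q(p, w) = 0
n = 42 (n = (0 + 6*6) + 6 = (0 + 36) + 6 = 36 + 6 = 42)
f(S, z) = z/2 (f(S, z) = (z + z)/4 = (2*z)/4 = z/2)
f(-9, n) + W(1, l)*71 = (1/2)*42 + 1*71 = 21 + 71 = 92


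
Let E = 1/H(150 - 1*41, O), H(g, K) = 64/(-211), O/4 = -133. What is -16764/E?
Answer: 1072896/211 ≈ 5084.8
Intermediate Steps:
O = -532 (O = 4*(-133) = -532)
H(g, K) = -64/211 (H(g, K) = 64*(-1/211) = -64/211)
E = -211/64 (E = 1/(-64/211) = -211/64 ≈ -3.2969)
-16764/E = -16764/(-211/64) = -16764*(-64/211) = 1072896/211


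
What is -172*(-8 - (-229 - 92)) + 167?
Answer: -53669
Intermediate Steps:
-172*(-8 - (-229 - 92)) + 167 = -172*(-8 - 1*(-321)) + 167 = -172*(-8 + 321) + 167 = -172*313 + 167 = -53836 + 167 = -53669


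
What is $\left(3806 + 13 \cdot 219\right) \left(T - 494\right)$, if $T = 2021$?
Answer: $10159131$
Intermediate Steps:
$\left(3806 + 13 \cdot 219\right) \left(T - 494\right) = \left(3806 + 13 \cdot 219\right) \left(2021 - 494\right) = \left(3806 + 2847\right) 1527 = 6653 \cdot 1527 = 10159131$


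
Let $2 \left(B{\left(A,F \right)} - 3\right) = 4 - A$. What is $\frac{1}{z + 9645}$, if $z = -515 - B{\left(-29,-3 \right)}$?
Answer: $\frac{2}{18221} \approx 0.00010976$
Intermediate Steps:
$B{\left(A,F \right)} = 5 - \frac{A}{2}$ ($B{\left(A,F \right)} = 3 + \frac{4 - A}{2} = 3 - \left(-2 + \frac{A}{2}\right) = 5 - \frac{A}{2}$)
$z = - \frac{1069}{2}$ ($z = -515 - \left(5 - - \frac{29}{2}\right) = -515 - \left(5 + \frac{29}{2}\right) = -515 - \frac{39}{2} = - \frac{1069}{2} \approx -534.5$)
$\frac{1}{z + 9645} = \frac{1}{- \frac{1069}{2} + 9645} = \frac{1}{\frac{18221}{2}} = \frac{2}{18221}$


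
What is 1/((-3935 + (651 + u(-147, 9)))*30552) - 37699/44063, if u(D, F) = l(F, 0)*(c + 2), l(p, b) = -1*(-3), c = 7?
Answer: -3751347008999/4384615011432 ≈ -0.85557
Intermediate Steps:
l(p, b) = 3
u(D, F) = 27 (u(D, F) = 3*(7 + 2) = 3*9 = 27)
1/((-3935 + (651 + u(-147, 9)))*30552) - 37699/44063 = 1/((-3935 + (651 + 27))*30552) - 37699/44063 = (1/30552)/(-3935 + 678) - 37699*1/44063 = (1/30552)/(-3257) - 37699/44063 = -1/3257*1/30552 - 37699/44063 = -1/99507864 - 37699/44063 = -3751347008999/4384615011432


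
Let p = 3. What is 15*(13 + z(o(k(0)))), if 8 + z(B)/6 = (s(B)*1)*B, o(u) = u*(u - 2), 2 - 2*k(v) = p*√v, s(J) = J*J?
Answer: -615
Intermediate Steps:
s(J) = J²
k(v) = 1 - 3*√v/2
o(u) = u*(-2 + u)
z(B) = -48 + 6*B³ (z(B) = -48 + 6*((B²*1)*B) = -48 + 6*(B²*B) = -48 + 6*B³)
15*(13 + z(o(k(0)))) = 15*(13 + (-48 + 6*((1 - 3*√0/2)*(-2 + (1 - 3*√0/2)))³)) = 15*(13 + (-48 + 6*((1 - 3/2*0)*(-2 + (1 - 3/2*0)))³)) = 15*(13 + (-48 + 6*((1 + 0)*(-2 + (1 + 0)))³)) = 15*(13 + (-48 + 6*(1*(-2 + 1))³)) = 15*(13 + (-48 + 6*(1*(-1))³)) = 15*(13 + (-48 + 6*(-1)³)) = 15*(13 + (-48 + 6*(-1))) = 15*(13 + (-48 - 6)) = 15*(13 - 54) = 15*(-41) = -615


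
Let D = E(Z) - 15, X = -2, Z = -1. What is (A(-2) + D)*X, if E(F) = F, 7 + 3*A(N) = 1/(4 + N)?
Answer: 109/3 ≈ 36.333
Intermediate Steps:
A(N) = -7/3 + 1/(3*(4 + N))
D = -16 (D = -1 - 15 = -16)
(A(-2) + D)*X = ((-27 - 7*(-2))/(3*(4 - 2)) - 16)*(-2) = ((⅓)*(-27 + 14)/2 - 16)*(-2) = ((⅓)*(½)*(-13) - 16)*(-2) = (-13/6 - 16)*(-2) = -109/6*(-2) = 109/3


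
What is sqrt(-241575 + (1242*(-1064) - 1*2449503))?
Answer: I*sqrt(4012566) ≈ 2003.1*I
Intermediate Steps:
sqrt(-241575 + (1242*(-1064) - 1*2449503)) = sqrt(-241575 + (-1321488 - 2449503)) = sqrt(-241575 - 3770991) = sqrt(-4012566) = I*sqrt(4012566)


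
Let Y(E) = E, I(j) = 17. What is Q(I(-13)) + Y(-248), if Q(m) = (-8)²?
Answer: -184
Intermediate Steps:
Q(m) = 64
Q(I(-13)) + Y(-248) = 64 - 248 = -184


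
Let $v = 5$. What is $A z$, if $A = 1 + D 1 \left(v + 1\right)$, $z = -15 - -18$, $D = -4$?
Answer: $-69$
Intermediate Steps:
$z = 3$ ($z = -15 + 18 = 3$)
$A = -23$ ($A = 1 - 4 \cdot 1 \left(5 + 1\right) = 1 - 4 \cdot 1 \cdot 6 = 1 - 24 = -23$)
$A z = \left(-23\right) 3 = -69$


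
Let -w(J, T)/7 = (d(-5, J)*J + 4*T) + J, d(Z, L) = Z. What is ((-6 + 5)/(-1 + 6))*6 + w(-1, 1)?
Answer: -286/5 ≈ -57.200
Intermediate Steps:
w(J, T) = -28*T + 28*J (w(J, T) = -7*((-5*J + 4*T) + J) = -7*(-4*J + 4*T) = -28*T + 28*J)
((-6 + 5)/(-1 + 6))*6 + w(-1, 1) = ((-6 + 5)/(-1 + 6))*6 + (-28*1 + 28*(-1)) = -1/5*6 + (-28 - 28) = -1*⅕*6 - 56 = -⅕*6 - 56 = -6/5 - 56 = -286/5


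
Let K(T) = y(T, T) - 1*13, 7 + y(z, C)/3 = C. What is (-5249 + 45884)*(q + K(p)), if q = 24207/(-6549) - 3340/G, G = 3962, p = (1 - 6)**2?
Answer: 915304210920/617789 ≈ 1.4816e+6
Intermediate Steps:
y(z, C) = -21 + 3*C
p = 25 (p = (-5)**2 = 25)
q = -19630299/4324523 (q = 24207/(-6549) - 3340/3962 = 24207*(-1/6549) - 3340*1/3962 = -8069/2183 - 1670/1981 = -19630299/4324523 ≈ -4.5393)
K(T) = -34 + 3*T (K(T) = (-21 + 3*T) - 1*13 = (-21 + 3*T) - 13 = -34 + 3*T)
(-5249 + 45884)*(q + K(p)) = (-5249 + 45884)*(-19630299/4324523 + (-34 + 3*25)) = 40635*(-19630299/4324523 + (-34 + 75)) = 40635*(-19630299/4324523 + 41) = 40635*(157675144/4324523) = 915304210920/617789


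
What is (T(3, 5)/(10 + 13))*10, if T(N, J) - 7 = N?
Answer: 100/23 ≈ 4.3478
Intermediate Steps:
T(N, J) = 7 + N
(T(3, 5)/(10 + 13))*10 = ((7 + 3)/(10 + 13))*10 = (10/23)*10 = 100/23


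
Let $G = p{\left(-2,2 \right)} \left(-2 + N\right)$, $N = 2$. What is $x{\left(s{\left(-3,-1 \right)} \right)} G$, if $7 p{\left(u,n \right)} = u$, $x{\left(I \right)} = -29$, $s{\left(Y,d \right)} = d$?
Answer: $0$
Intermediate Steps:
$p{\left(u,n \right)} = \frac{u}{7}$
$G = 0$ ($G = \frac{1}{7} \left(-2\right) \left(-2 + 2\right) = \left(- \frac{2}{7}\right) 0 = 0$)
$x{\left(s{\left(-3,-1 \right)} \right)} G = \left(-29\right) 0 = 0$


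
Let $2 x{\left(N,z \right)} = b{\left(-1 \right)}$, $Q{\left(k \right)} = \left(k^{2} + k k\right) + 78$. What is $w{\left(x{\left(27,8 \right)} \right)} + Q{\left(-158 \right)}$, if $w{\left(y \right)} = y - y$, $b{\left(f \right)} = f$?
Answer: $50006$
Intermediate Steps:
$Q{\left(k \right)} = 78 + 2 k^{2}$ ($Q{\left(k \right)} = \left(k^{2} + k^{2}\right) + 78 = 2 k^{2} + 78 = 78 + 2 k^{2}$)
$x{\left(N,z \right)} = - \frac{1}{2}$ ($x{\left(N,z \right)} = \frac{1}{2} \left(-1\right) = - \frac{1}{2}$)
$w{\left(y \right)} = 0$
$w{\left(x{\left(27,8 \right)} \right)} + Q{\left(-158 \right)} = 0 + \left(78 + 2 \left(-158\right)^{2}\right) = 0 + \left(78 + 2 \cdot 24964\right) = 0 + \left(78 + 49928\right) = 0 + 50006 = 50006$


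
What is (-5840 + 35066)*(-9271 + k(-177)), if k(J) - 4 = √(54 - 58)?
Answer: -270837342 + 58452*I ≈ -2.7084e+8 + 58452.0*I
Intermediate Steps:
k(J) = 4 + 2*I (k(J) = 4 + √(54 - 58) = 4 + √(-4) = 4 + 2*I)
(-5840 + 35066)*(-9271 + k(-177)) = (-5840 + 35066)*(-9271 + (4 + 2*I)) = 29226*(-9267 + 2*I) = -270837342 + 58452*I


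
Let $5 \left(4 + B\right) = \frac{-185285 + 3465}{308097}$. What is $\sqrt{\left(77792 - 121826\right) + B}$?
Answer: $\frac{5 i \sqrt{18578950260306}}{102699} \approx 209.85 i$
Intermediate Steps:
$B = - \frac{1268752}{308097}$ ($B = -4 + \frac{\left(-185285 + 3465\right) \frac{1}{308097}}{5} = -4 + \frac{\left(-181820\right) \frac{1}{308097}}{5} = -4 + \frac{1}{5} \left(- \frac{181820}{308097}\right) = -4 - \frac{36364}{308097} = - \frac{1268752}{308097} \approx -4.118$)
$\sqrt{\left(77792 - 121826\right) + B} = \sqrt{\left(77792 - 121826\right) - \frac{1268752}{308097}} = \sqrt{-44034 - \frac{1268752}{308097}} = \sqrt{- \frac{13568012050}{308097}} = \frac{5 i \sqrt{18578950260306}}{102699}$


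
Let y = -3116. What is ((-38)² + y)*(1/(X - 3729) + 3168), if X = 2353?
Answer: -911065903/172 ≈ -5.2969e+6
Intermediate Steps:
((-38)² + y)*(1/(X - 3729) + 3168) = ((-38)² - 3116)*(1/(2353 - 3729) + 3168) = (1444 - 3116)*(1/(-1376) + 3168) = -1672*(-1/1376 + 3168) = -1672*4359167/1376 = -911065903/172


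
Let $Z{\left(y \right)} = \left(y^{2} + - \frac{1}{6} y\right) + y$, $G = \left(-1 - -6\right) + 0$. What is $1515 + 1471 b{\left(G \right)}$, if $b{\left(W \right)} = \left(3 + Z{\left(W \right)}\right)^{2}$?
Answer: $\frac{54847819}{36} \approx 1.5236 \cdot 10^{6}$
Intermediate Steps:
$G = 5$ ($G = \left(-1 + 6\right) + 0 = 5 + 0 = 5$)
$Z{\left(y \right)} = y^{2} + \frac{5 y}{6}$ ($Z{\left(y \right)} = \left(y^{2} + \left(-1\right) \frac{1}{6} y\right) + y = \left(y^{2} - \frac{y}{6}\right) + y = y^{2} + \frac{5 y}{6}$)
$b{\left(W \right)} = \left(3 + \frac{W \left(5 + 6 W\right)}{6}\right)^{2}$
$1515 + 1471 b{\left(G \right)} = 1515 + 1471 \frac{\left(18 + 5 \left(5 + 6 \cdot 5\right)\right)^{2}}{36} = 1515 + 1471 \frac{\left(18 + 5 \left(5 + 30\right)\right)^{2}}{36} = 1515 + 1471 \frac{\left(18 + 5 \cdot 35\right)^{2}}{36} = 1515 + 1471 \frac{\left(18 + 175\right)^{2}}{36} = 1515 + 1471 \frac{193^{2}}{36} = 1515 + 1471 \cdot \frac{1}{36} \cdot 37249 = 1515 + 1471 \cdot \frac{37249}{36} = 1515 + \frac{54793279}{36} = \frac{54847819}{36}$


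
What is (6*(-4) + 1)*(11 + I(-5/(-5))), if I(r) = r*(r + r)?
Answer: -299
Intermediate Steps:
I(r) = 2*r² (I(r) = r*(2*r) = 2*r²)
(6*(-4) + 1)*(11 + I(-5/(-5))) = (6*(-4) + 1)*(11 + 2*(-5/(-5))²) = (-24 + 1)*(11 + 2*(-5*(-⅕))²) = -23*(11 + 2*1²) = -23*(11 + 2*1) = -23*(11 + 2) = -23*13 = -299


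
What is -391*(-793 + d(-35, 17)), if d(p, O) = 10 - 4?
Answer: 307717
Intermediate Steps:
d(p, O) = 6
-391*(-793 + d(-35, 17)) = -391*(-793 + 6) = -391*(-787) = 307717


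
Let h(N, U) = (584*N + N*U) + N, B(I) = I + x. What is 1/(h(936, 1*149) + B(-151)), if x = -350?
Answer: 1/686523 ≈ 1.4566e-6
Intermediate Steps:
B(I) = -350 + I (B(I) = I - 350 = -350 + I)
h(N, U) = 585*N + N*U
1/(h(936, 1*149) + B(-151)) = 1/(936*(585 + 1*149) + (-350 - 151)) = 1/(936*(585 + 149) - 501) = 1/(936*734 - 501) = 1/(687024 - 501) = 1/686523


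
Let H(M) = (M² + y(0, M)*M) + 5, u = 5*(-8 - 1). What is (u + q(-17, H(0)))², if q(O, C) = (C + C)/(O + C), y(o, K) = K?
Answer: 75625/36 ≈ 2100.7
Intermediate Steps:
u = -45 (u = 5*(-9) = -45)
H(M) = 5 + 2*M² (H(M) = (M² + M*M) + 5 = (M² + M²) + 5 = 2*M² + 5 = 5 + 2*M²)
q(O, C) = 2*C/(C + O) (q(O, C) = (2*C)/(C + O) = 2*C/(C + O))
(u + q(-17, H(0)))² = (-45 + 2*(5 + 2*0²)/((5 + 2*0²) - 17))² = (-45 + 2*(5 + 2*0)/((5 + 2*0) - 17))² = (-45 + 2*(5 + 0)/((5 + 0) - 17))² = (-45 + 2*5/(5 - 17))² = (-45 + 2*5/(-12))² = (-45 + 2*5*(-1/12))² = (-45 - ⅚)² = (-275/6)² = 75625/36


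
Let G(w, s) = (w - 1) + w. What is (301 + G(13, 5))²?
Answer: 106276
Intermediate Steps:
G(w, s) = -1 + 2*w (G(w, s) = (-1 + w) + w = -1 + 2*w)
(301 + G(13, 5))² = (301 + (-1 + 2*13))² = (301 + (-1 + 26))² = (301 + 25)² = 326² = 106276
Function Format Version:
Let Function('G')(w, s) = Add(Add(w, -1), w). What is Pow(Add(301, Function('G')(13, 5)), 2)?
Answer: 106276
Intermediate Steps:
Function('G')(w, s) = Add(-1, Mul(2, w)) (Function('G')(w, s) = Add(Add(-1, w), w) = Add(-1, Mul(2, w)))
Pow(Add(301, Function('G')(13, 5)), 2) = Pow(Add(301, Add(-1, Mul(2, 13))), 2) = Pow(Add(301, Add(-1, 26)), 2) = Pow(Add(301, 25), 2) = Pow(326, 2) = 106276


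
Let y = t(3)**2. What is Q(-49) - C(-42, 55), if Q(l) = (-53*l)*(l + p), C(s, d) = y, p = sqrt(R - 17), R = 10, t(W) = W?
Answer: -127262 + 2597*I*sqrt(7) ≈ -1.2726e+5 + 6871.0*I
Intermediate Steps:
p = I*sqrt(7) (p = sqrt(10 - 17) = sqrt(-7) = I*sqrt(7) ≈ 2.6458*I)
y = 9 (y = 3**2 = 9)
C(s, d) = 9
Q(l) = -53*l*(l + I*sqrt(7)) (Q(l) = (-53*l)*(l + I*sqrt(7)) = -53*l*(l + I*sqrt(7)))
Q(-49) - C(-42, 55) = -53*(-49)*(-49 + I*sqrt(7)) - 1*9 = (-127253 + 2597*I*sqrt(7)) - 9 = -127262 + 2597*I*sqrt(7)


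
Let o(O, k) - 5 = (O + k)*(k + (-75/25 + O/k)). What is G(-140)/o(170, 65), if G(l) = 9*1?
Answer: 117/197465 ≈ 0.00059251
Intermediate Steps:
G(l) = 9
o(O, k) = 5 + (O + k)*(-3 + k + O/k) (o(O, k) = 5 + (O + k)*(k + (-75/25 + O/k)) = 5 + (O + k)*(k + (-75*1/25 + O/k)) = 5 + (O + k)*(k + (-3 + O/k)) = 5 + (O + k)*(-3 + k + O/k))
G(-140)/o(170, 65) = 9/(5 + 65² - 3*65 - 2*170 + 170*65 + 170²/65) = 9/(5 + 4225 - 195 - 340 + 11050 + 28900*(1/65)) = 9/(5 + 4225 - 195 - 340 + 11050 + 5780/13) = 9/(197465/13) = 9*(13/197465) = 117/197465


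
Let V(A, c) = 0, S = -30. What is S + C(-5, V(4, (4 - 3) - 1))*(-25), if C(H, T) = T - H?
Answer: -155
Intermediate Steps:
S + C(-5, V(4, (4 - 3) - 1))*(-25) = -30 + (0 - 1*(-5))*(-25) = -30 + (0 + 5)*(-25) = -30 + 5*(-25) = -30 - 125 = -155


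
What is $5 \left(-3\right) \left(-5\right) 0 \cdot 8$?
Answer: $0$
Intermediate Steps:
$5 \left(-3\right) \left(-5\right) 0 \cdot 8 = \left(-15\right) \left(-5\right) 0 \cdot 8 = 75 \cdot 0 \cdot 8 = 0 \cdot 8 = 0$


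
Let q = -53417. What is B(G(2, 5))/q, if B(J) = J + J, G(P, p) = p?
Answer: -10/53417 ≈ -0.00018721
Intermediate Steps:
B(J) = 2*J
B(G(2, 5))/q = (2*5)/(-53417) = 10*(-1/53417) = -10/53417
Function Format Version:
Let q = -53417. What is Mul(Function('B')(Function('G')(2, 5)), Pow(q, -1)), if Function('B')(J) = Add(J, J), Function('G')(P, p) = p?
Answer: Rational(-10, 53417) ≈ -0.00018721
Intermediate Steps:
Function('B')(J) = Mul(2, J)
Mul(Function('B')(Function('G')(2, 5)), Pow(q, -1)) = Mul(Mul(2, 5), Pow(-53417, -1)) = Mul(10, Rational(-1, 53417)) = Rational(-10, 53417)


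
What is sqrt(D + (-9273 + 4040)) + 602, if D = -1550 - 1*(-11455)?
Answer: 602 + 8*sqrt(73) ≈ 670.35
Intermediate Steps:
D = 9905 (D = -1550 + 11455 = 9905)
sqrt(D + (-9273 + 4040)) + 602 = sqrt(9905 + (-9273 + 4040)) + 602 = sqrt(9905 - 5233) + 602 = sqrt(4672) + 602 = 8*sqrt(73) + 602 = 602 + 8*sqrt(73)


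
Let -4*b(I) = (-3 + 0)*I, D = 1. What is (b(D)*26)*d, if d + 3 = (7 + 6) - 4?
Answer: 117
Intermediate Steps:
b(I) = 3*I/4 (b(I) = -(-3 + 0)*I/4 = -(-3)*I/4 = 3*I/4)
d = 6 (d = -3 + ((7 + 6) - 4) = -3 + (13 - 4) = -3 + 9 = 6)
(b(D)*26)*d = (((¾)*1)*26)*6 = ((¾)*26)*6 = (39/2)*6 = 117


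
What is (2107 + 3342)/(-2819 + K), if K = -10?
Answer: -5449/2829 ≈ -1.9261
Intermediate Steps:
(2107 + 3342)/(-2819 + K) = (2107 + 3342)/(-2819 - 10) = 5449/(-2829) = 5449*(-1/2829) = -5449/2829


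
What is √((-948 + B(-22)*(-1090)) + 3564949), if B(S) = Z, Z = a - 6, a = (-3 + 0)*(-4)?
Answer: √3557461 ≈ 1886.1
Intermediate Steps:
a = 12 (a = -3*(-4) = 12)
Z = 6 (Z = 12 - 6 = 6)
B(S) = 6
√((-948 + B(-22)*(-1090)) + 3564949) = √((-948 + 6*(-1090)) + 3564949) = √((-948 - 6540) + 3564949) = √(-7488 + 3564949) = √3557461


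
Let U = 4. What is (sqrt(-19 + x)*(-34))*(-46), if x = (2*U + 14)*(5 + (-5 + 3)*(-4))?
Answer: 1564*sqrt(267) ≈ 25556.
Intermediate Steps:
x = 286 (x = (2*4 + 14)*(5 + (-5 + 3)*(-4)) = (8 + 14)*(5 - 2*(-4)) = 22*(5 + 8) = 22*13 = 286)
(sqrt(-19 + x)*(-34))*(-46) = (sqrt(-19 + 286)*(-34))*(-46) = (sqrt(267)*(-34))*(-46) = -34*sqrt(267)*(-46) = 1564*sqrt(267)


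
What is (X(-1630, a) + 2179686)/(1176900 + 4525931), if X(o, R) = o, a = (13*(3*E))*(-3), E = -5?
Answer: 2178056/5702831 ≈ 0.38193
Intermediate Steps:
a = 585 (a = (13*(3*(-5)))*(-3) = (13*(-15))*(-3) = -195*(-3) = 585)
(X(-1630, a) + 2179686)/(1176900 + 4525931) = (-1630 + 2179686)/(1176900 + 4525931) = 2178056/5702831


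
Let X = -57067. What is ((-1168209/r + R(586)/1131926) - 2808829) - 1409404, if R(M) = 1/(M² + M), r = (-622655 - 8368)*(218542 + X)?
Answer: -18594833356407125338592822443/4408204420300553560900 ≈ -4.2182e+6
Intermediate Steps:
r = -101894438925 (r = (-622655 - 8368)*(218542 - 57067) = -631023*161475 = -101894438925)
R(M) = 1/(M + M²)
((-1168209/r + R(586)/1131926) - 2808829) - 1409404 = ((-1168209/(-101894438925) + (1/(586*(1 + 586)))/1131926) - 2808829) - 1409404 = ((-1168209*(-1/101894438925) + ((1/586)/587)*(1/1131926)) - 2808829) - 1409404 = ((129801/11321604325 + ((1/586)*(1/587))*(1/1131926)) - 2808829) - 1409404 = ((129801/11321604325 + (1/343982)*(1/1131926)) - 2808829) - 1409404 = ((129801/11321604325 + 1/389362169332) - 2808829) - 1409404 = (50539610263067257/4408204420300553560900 - 2808829) - 1409404 = -12381892413617843947646118843/4408204420300553560900 - 1409404 = -18594833356407125338592822443/4408204420300553560900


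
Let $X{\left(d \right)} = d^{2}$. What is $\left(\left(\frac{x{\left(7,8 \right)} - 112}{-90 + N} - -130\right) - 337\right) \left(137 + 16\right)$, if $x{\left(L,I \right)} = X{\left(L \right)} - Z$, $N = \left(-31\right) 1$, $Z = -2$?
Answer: $- \frac{3822858}{121} \approx -31594.0$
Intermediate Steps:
$N = -31$
$x{\left(L,I \right)} = 2 + L^{2}$ ($x{\left(L,I \right)} = L^{2} - -2 = L^{2} + 2 = 2 + L^{2}$)
$\left(\left(\frac{x{\left(7,8 \right)} - 112}{-90 + N} - -130\right) - 337\right) \left(137 + 16\right) = \left(\left(\frac{\left(2 + 7^{2}\right) - 112}{-90 - 31} - -130\right) - 337\right) \left(137 + 16\right) = \left(\left(\frac{\left(2 + 49\right) - 112}{-121} + 130\right) - 337\right) 153 = \left(\left(\left(51 - 112\right) \left(- \frac{1}{121}\right) + 130\right) - 337\right) 153 = \left(\left(\left(-61\right) \left(- \frac{1}{121}\right) + 130\right) - 337\right) 153 = \left(\left(\frac{61}{121} + 130\right) - 337\right) 153 = \left(\frac{15791}{121} - 337\right) 153 = \left(- \frac{24986}{121}\right) 153 = - \frac{3822858}{121}$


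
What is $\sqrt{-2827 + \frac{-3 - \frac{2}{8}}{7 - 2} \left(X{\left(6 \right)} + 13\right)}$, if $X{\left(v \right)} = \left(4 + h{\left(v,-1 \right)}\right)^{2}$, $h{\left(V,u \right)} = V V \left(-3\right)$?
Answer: $\frac{23 i \sqrt{1865}}{10} \approx 99.327 i$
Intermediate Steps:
$h{\left(V,u \right)} = - 3 V^{2}$ ($h{\left(V,u \right)} = V^{2} \left(-3\right) = - 3 V^{2}$)
$X{\left(v \right)} = \left(4 - 3 v^{2}\right)^{2}$
$\sqrt{-2827 + \frac{-3 - \frac{2}{8}}{7 - 2} \left(X{\left(6 \right)} + 13\right)} = \sqrt{-2827 + \frac{-3 - \frac{2}{8}}{7 - 2} \left(\left(-4 + 3 \cdot 6^{2}\right)^{2} + 13\right)} = \sqrt{-2827 + \frac{-3 - \frac{1}{4}}{5} \left(\left(-4 + 3 \cdot 36\right)^{2} + 13\right)} = \sqrt{-2827 + \left(-3 - \frac{1}{4}\right) \frac{1}{5} \left(\left(-4 + 108\right)^{2} + 13\right)} = \sqrt{-2827 + \left(- \frac{13}{4}\right) \frac{1}{5} \left(104^{2} + 13\right)} = \sqrt{-2827 - \frac{13 \left(10816 + 13\right)}{20}} = \sqrt{-2827 - \frac{140777}{20}} = \sqrt{- \frac{197317}{20}} = \frac{23 i \sqrt{1865}}{10}$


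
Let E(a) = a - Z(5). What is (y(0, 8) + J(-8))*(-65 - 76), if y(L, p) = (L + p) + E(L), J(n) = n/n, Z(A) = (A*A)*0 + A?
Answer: -564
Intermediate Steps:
Z(A) = A (Z(A) = A²*0 + A = 0 + A = A)
J(n) = 1
E(a) = -5 + a (E(a) = a - 1*5 = a - 5 = -5 + a)
y(L, p) = -5 + p + 2*L (y(L, p) = (L + p) + (-5 + L) = -5 + p + 2*L)
(y(0, 8) + J(-8))*(-65 - 76) = ((-5 + 8 + 2*0) + 1)*(-65 - 76) = ((-5 + 8 + 0) + 1)*(-141) = (3 + 1)*(-141) = 4*(-141) = -564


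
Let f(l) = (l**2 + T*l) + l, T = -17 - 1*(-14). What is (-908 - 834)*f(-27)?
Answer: -1363986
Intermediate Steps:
T = -3 (T = -17 + 14 = -3)
f(l) = l**2 - 2*l (f(l) = (l**2 - 3*l) + l = l**2 - 2*l)
(-908 - 834)*f(-27) = (-908 - 834)*(-27*(-2 - 27)) = -(-47034)*(-29) = -1742*783 = -1363986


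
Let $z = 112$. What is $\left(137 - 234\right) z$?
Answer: $-10864$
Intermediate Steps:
$\left(137 - 234\right) z = \left(137 - 234\right) 112 = \left(-97\right) 112 = -10864$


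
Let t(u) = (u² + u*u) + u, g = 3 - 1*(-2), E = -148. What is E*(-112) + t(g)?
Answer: 16631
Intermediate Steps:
g = 5 (g = 3 + 2 = 5)
t(u) = u + 2*u² (t(u) = (u² + u²) + u = 2*u² + u = u + 2*u²)
E*(-112) + t(g) = -148*(-112) + 5*(1 + 2*5) = 16576 + 5*(1 + 10) = 16576 + 5*11 = 16576 + 55 = 16631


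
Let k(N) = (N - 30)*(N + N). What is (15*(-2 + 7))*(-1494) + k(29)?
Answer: -112108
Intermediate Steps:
k(N) = 2*N*(-30 + N) (k(N) = (-30 + N)*(2*N) = 2*N*(-30 + N))
(15*(-2 + 7))*(-1494) + k(29) = (15*(-2 + 7))*(-1494) + 2*29*(-30 + 29) = (15*5)*(-1494) + 2*29*(-1) = 75*(-1494) - 58 = -112050 - 58 = -112108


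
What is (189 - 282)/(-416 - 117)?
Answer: 93/533 ≈ 0.17448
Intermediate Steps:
(189 - 282)/(-416 - 117) = -93/(-533) = -93*(-1/533) = 93/533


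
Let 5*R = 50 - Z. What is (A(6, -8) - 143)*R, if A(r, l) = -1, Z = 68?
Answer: 2592/5 ≈ 518.40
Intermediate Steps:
R = -18/5 (R = (50 - 1*68)/5 = (50 - 68)/5 = (⅕)*(-18) = -18/5 ≈ -3.6000)
(A(6, -8) - 143)*R = (-1 - 143)*(-18/5) = -144*(-18/5) = 2592/5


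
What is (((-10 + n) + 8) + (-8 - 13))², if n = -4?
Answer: 729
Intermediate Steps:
(((-10 + n) + 8) + (-8 - 13))² = (((-10 - 4) + 8) + (-8 - 13))² = ((-14 + 8) - 21)² = (-6 - 21)² = (-27)² = 729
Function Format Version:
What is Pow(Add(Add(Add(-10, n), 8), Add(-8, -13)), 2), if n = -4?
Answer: 729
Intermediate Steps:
Pow(Add(Add(Add(-10, n), 8), Add(-8, -13)), 2) = Pow(Add(Add(Add(-10, -4), 8), Add(-8, -13)), 2) = Pow(Add(Add(-14, 8), -21), 2) = Pow(Add(-6, -21), 2) = Pow(-27, 2) = 729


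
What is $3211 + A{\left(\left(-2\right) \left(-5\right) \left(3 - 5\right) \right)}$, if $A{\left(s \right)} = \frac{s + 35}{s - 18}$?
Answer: $\frac{122003}{38} \approx 3210.6$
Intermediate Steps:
$A{\left(s \right)} = \frac{35 + s}{-18 + s}$
$3211 + A{\left(\left(-2\right) \left(-5\right) \left(3 - 5\right) \right)} = 3211 + \frac{35 + \left(-2\right) \left(-5\right) \left(3 - 5\right)}{-18 + \left(-2\right) \left(-5\right) \left(3 - 5\right)} = 3211 + \frac{35 + 10 \left(-2\right)}{-18 + 10 \left(-2\right)} = 3211 + \frac{35 - 20}{-18 - 20} = 3211 + \frac{1}{-38} \cdot 15 = 3211 - \frac{15}{38} = \frac{122003}{38}$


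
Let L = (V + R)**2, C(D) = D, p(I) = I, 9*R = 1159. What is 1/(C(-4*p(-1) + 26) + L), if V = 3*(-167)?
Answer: 81/11224930 ≈ 7.2161e-6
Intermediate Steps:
R = 1159/9 (R = (1/9)*1159 = 1159/9 ≈ 128.78)
V = -501
L = 11222500/81 (L = (-501 + 1159/9)**2 = (-3350/9)**2 = 11222500/81 ≈ 1.3855e+5)
1/(C(-4*p(-1) + 26) + L) = 1/((-4*(-1) + 26) + 11222500/81) = 1/((4 + 26) + 11222500/81) = 1/(30 + 11222500/81) = 1/(11224930/81) = 81/11224930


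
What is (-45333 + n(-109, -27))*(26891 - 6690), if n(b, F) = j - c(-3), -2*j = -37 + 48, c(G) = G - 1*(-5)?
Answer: -1831846881/2 ≈ -9.1592e+8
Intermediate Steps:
c(G) = 5 + G (c(G) = G + 5 = 5 + G)
j = -11/2 (j = -(-37 + 48)/2 = -1/2*11 = -11/2 ≈ -5.5000)
n(b, F) = -15/2 (n(b, F) = -11/2 - (5 - 3) = -11/2 - 1*2 = -11/2 - 2 = -15/2)
(-45333 + n(-109, -27))*(26891 - 6690) = (-45333 - 15/2)*(26891 - 6690) = -90681/2*20201 = -1831846881/2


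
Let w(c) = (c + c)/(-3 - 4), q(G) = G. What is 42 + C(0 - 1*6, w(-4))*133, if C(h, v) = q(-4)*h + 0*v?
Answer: 3234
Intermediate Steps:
w(c) = -2*c/7 (w(c) = (2*c)/(-7) = (2*c)*(-⅐) = -2*c/7)
C(h, v) = -4*h (C(h, v) = -4*h + 0*v = -4*h + 0 = -4*h)
42 + C(0 - 1*6, w(-4))*133 = 42 - 4*(0 - 1*6)*133 = 42 - 4*(0 - 6)*133 = 42 - 4*(-6)*133 = 42 + 24*133 = 42 + 3192 = 3234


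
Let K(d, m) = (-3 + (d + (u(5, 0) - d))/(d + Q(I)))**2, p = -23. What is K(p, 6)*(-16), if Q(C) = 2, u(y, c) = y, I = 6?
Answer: -73984/441 ≈ -167.76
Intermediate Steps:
K(d, m) = (-3 + 5/(2 + d))**2 (K(d, m) = (-3 + (d + (5 - d))/(d + 2))**2 = (-3 + 5/(2 + d))**2)
K(p, 6)*(-16) = ((1 + 3*(-23))**2/(2 - 23)**2)*(-16) = ((1 - 69)**2/(-21)**2)*(-16) = ((-68)**2*(1/441))*(-16) = (4624*(1/441))*(-16) = (4624/441)*(-16) = -73984/441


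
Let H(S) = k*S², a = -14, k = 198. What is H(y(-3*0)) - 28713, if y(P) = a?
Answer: 10095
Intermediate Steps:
y(P) = -14
H(S) = 198*S²
H(y(-3*0)) - 28713 = 198*(-14)² - 28713 = 198*196 - 28713 = 38808 - 28713 = 10095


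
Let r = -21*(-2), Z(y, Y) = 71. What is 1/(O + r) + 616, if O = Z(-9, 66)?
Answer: 69609/113 ≈ 616.01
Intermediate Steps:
O = 71
r = 42
1/(O + r) + 616 = 1/(71 + 42) + 616 = 1/113 + 616 = 69609/113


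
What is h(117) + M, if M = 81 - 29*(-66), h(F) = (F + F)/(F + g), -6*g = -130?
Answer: 31947/16 ≈ 1996.7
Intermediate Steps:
g = 65/3 (g = -⅙*(-130) = 65/3 ≈ 21.667)
h(F) = 2*F/(65/3 + F) (h(F) = (F + F)/(F + 65/3) = (2*F)/(65/3 + F) = 2*F/(65/3 + F))
M = 1995 (M = 81 + 1914 = 1995)
h(117) + M = 6*117/(65 + 3*117) + 1995 = 6*117/(65 + 351) + 1995 = 6*117/416 + 1995 = 6*117*(1/416) + 1995 = 27/16 + 1995 = 31947/16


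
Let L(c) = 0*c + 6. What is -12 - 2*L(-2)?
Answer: -24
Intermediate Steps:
L(c) = 6 (L(c) = 0 + 6 = 6)
-12 - 2*L(-2) = -12 - 2*6 = -12 - 12 = -24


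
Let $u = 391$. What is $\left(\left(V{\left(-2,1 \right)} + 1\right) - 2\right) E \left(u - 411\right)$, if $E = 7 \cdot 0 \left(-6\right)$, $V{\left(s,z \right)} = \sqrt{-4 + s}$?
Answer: $0$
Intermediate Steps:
$E = 0$ ($E = 0 \left(-6\right) = 0$)
$\left(\left(V{\left(-2,1 \right)} + 1\right) - 2\right) E \left(u - 411\right) = \left(\left(\sqrt{-4 - 2} + 1\right) - 2\right) 0 \left(391 - 411\right) = \left(\left(\sqrt{-6} + 1\right) - 2\right) 0 \left(-20\right) = \left(\left(i \sqrt{6} + 1\right) - 2\right) 0 = \left(\left(1 + i \sqrt{6}\right) - 2\right) 0 = \left(-1 + i \sqrt{6}\right) 0 = 0$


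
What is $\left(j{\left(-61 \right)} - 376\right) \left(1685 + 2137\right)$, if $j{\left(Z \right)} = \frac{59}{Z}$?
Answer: $- \frac{87886890}{61} \approx -1.4408 \cdot 10^{6}$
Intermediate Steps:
$\left(j{\left(-61 \right)} - 376\right) \left(1685 + 2137\right) = \left(\frac{59}{-61} - 376\right) \left(1685 + 2137\right) = \left(59 \left(- \frac{1}{61}\right) - 376\right) 3822 = \left(- \frac{59}{61} - 376\right) 3822 = \left(- \frac{22995}{61}\right) 3822 = - \frac{87886890}{61}$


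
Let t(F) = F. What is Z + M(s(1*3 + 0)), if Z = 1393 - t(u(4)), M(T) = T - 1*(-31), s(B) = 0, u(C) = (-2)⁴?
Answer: 1408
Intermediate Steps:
u(C) = 16
M(T) = 31 + T (M(T) = T + 31 = 31 + T)
Z = 1377 (Z = 1393 - 1*16 = 1393 - 16 = 1377)
Z + M(s(1*3 + 0)) = 1377 + (31 + 0) = 1377 + 31 = 1408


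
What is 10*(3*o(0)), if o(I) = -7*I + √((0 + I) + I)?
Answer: 0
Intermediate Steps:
o(I) = -7*I + √2*√I (o(I) = -7*I + √(I + I) = -7*I + √(2*I) = -7*I + √2*√I)
10*(3*o(0)) = 10*(3*(-7*0 + √2*√0)) = 10*(3*(0 + √2*0)) = 10*(3*(0 + 0)) = 10*(3*0) = 10*0 = 0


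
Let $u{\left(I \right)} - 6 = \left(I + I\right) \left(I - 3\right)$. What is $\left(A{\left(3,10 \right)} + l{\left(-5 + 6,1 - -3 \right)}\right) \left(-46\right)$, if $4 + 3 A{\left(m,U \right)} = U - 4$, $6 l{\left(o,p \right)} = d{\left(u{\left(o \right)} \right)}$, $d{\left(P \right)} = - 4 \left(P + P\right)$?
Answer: $92$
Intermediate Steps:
$u{\left(I \right)} = 6 + 2 I \left(-3 + I\right)$ ($u{\left(I \right)} = 6 + \left(I + I\right) \left(I - 3\right) = 6 + 2 I \left(-3 + I\right)$)
$d{\left(P \right)} = - 8 P$ ($d{\left(P \right)} = - 4 \cdot 2 P = - 8 P$)
$l{\left(o,p \right)} = -8 + 8 o - \frac{8 o^{2}}{3}$ ($l{\left(o,p \right)} = \frac{\left(-8\right) \left(6 - 6 o + 2 o^{2}\right)}{6} = \frac{-48 - 16 o^{2} + 48 o}{6} = -8 + 8 o - \frac{8 o^{2}}{3}$)
$A{\left(m,U \right)} = - \frac{8}{3} + \frac{U}{3}$ ($A{\left(m,U \right)} = - \frac{4}{3} + \frac{U - 4}{3} = - \frac{4}{3} + \frac{-4 + U}{3} = - \frac{4}{3} + \left(- \frac{4}{3} + \frac{U}{3}\right) = - \frac{8}{3} + \frac{U}{3}$)
$\left(A{\left(3,10 \right)} + l{\left(-5 + 6,1 - -3 \right)}\right) \left(-46\right) = \left(\left(- \frac{8}{3} + \frac{1}{3} \cdot 10\right) - \left(8 - 8 \left(-5 + 6\right) + \frac{8 \left(-5 + 6\right)^{2}}{3}\right)\right) \left(-46\right) = \left(\left(- \frac{8}{3} + \frac{10}{3}\right) - \frac{8}{3}\right) \left(-46\right) = \left(\frac{2}{3} - \frac{8}{3}\right) \left(-46\right) = \left(-2\right) \left(-46\right) = 92$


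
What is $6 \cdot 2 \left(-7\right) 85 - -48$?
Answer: $-7092$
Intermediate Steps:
$6 \cdot 2 \left(-7\right) 85 - -48 = 12 \left(-7\right) 85 + 48 = \left(-84\right) 85 + 48 = -7140 + 48 = -7092$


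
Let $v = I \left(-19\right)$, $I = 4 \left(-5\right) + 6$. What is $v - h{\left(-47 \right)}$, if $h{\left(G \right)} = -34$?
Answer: $300$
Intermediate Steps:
$I = -14$ ($I = -20 + 6 = -14$)
$v = 266$ ($v = \left(-14\right) \left(-19\right) = 266$)
$v - h{\left(-47 \right)} = 266 - -34 = 266 + 34 = 300$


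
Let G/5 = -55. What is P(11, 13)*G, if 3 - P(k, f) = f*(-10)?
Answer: -36575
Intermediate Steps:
P(k, f) = 3 + 10*f (P(k, f) = 3 - f*(-10) = 3 - (-10)*f = 3 + 10*f)
G = -275 (G = 5*(-55) = -275)
P(11, 13)*G = (3 + 10*13)*(-275) = (3 + 130)*(-275) = 133*(-275) = -36575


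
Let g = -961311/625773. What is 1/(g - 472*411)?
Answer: -208591/40465305709 ≈ -5.1548e-6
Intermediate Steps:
g = -320437/208591 (g = -961311*1/625773 = -320437/208591 ≈ -1.5362)
1/(g - 472*411) = 1/(-320437/208591 - 472*411) = 1/(-320437/208591 - 193992) = 1/(-40465305709/208591) = -208591/40465305709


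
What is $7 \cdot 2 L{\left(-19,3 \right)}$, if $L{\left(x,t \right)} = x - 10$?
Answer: $-406$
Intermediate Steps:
$L{\left(x,t \right)} = -10 + x$ ($L{\left(x,t \right)} = x - 10 = -10 + x$)
$7 \cdot 2 L{\left(-19,3 \right)} = 7 \cdot 2 \left(-10 - 19\right) = 14 \left(-29\right) = -406$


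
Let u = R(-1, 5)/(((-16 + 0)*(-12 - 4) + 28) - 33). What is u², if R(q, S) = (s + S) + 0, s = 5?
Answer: 100/63001 ≈ 0.0015873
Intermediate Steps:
R(q, S) = 5 + S (R(q, S) = (5 + S) + 0 = 5 + S)
u = 10/251 (u = (5 + 5)/(((-16 + 0)*(-12 - 4) + 28) - 33) = 10/((-16*(-16) + 28) - 33) = 10/((256 + 28) - 33) = 10/(284 - 33) = 10/251 ≈ 0.039841)
u² = (10/251)² = 100/63001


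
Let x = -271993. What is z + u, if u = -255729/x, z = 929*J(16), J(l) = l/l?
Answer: 252937226/271993 ≈ 929.94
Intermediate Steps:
J(l) = 1
z = 929 (z = 929*1 = 929)
u = 255729/271993 (u = -255729/(-271993) = -255729*(-1/271993) = 255729/271993 ≈ 0.94020)
z + u = 929 + 255729/271993 = 252937226/271993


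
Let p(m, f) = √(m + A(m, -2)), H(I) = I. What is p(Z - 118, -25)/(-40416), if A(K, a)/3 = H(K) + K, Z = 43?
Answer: -5*I*√21/40416 ≈ -0.00056693*I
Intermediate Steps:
A(K, a) = 6*K (A(K, a) = 3*(K + K) = 3*(2*K) = 6*K)
p(m, f) = √7*√m (p(m, f) = √(m + 6*m) = √(7*m) = √7*√m)
p(Z - 118, -25)/(-40416) = (√7*√(43 - 118))/(-40416) = (√7*√(-75))*(-1/40416) = (√7*(5*I*√3))*(-1/40416) = (5*I*√21)*(-1/40416) = -5*I*√21/40416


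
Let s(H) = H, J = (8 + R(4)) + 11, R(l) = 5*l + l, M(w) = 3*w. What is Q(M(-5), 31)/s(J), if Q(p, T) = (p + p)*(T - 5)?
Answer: -780/43 ≈ -18.140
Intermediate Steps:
Q(p, T) = 2*p*(-5 + T) (Q(p, T) = (2*p)*(-5 + T) = 2*p*(-5 + T))
R(l) = 6*l
J = 43 (J = (8 + 6*4) + 11 = (8 + 24) + 11 = 32 + 11 = 43)
Q(M(-5), 31)/s(J) = (2*(3*(-5))*(-5 + 31))/43 = (2*(-15)*26)*(1/43) = -780*1/43 = -780/43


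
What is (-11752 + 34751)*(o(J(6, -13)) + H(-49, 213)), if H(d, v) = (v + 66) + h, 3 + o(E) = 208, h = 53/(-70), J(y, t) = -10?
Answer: 777987173/70 ≈ 1.1114e+7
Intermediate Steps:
h = -53/70 (h = 53*(-1/70) = -53/70 ≈ -0.75714)
o(E) = 205 (o(E) = -3 + 208 = 205)
H(d, v) = 4567/70 + v (H(d, v) = (v + 66) - 53/70 = (66 + v) - 53/70 = 4567/70 + v)
(-11752 + 34751)*(o(J(6, -13)) + H(-49, 213)) = (-11752 + 34751)*(205 + (4567/70 + 213)) = 22999*(205 + 19477/70) = 22999*(33827/70) = 777987173/70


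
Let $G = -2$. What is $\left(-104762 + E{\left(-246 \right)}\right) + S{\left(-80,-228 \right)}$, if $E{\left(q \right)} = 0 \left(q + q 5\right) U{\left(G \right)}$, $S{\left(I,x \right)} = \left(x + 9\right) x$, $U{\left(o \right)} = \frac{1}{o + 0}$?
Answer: $-54830$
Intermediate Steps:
$U{\left(o \right)} = \frac{1}{o}$
$S{\left(I,x \right)} = x \left(9 + x\right)$ ($S{\left(I,x \right)} = \left(9 + x\right) x = x \left(9 + x\right)$)
$E{\left(q \right)} = 0$ ($E{\left(q \right)} = \frac{0 \left(q + q 5\right)}{-2} = 0 \left(q + 5 q\right) \left(- \frac{1}{2}\right) = 0 \cdot 6 q \left(- \frac{1}{2}\right) = 0 \left(- \frac{1}{2}\right) = 0$)
$\left(-104762 + E{\left(-246 \right)}\right) + S{\left(-80,-228 \right)} = \left(-104762 + 0\right) - 228 \left(9 - 228\right) = -104762 - -49932 = -104762 + 49932 = -54830$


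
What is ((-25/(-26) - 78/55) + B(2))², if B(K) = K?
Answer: 4870849/2044900 ≈ 2.3820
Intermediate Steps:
((-25/(-26) - 78/55) + B(2))² = ((-25/(-26) - 78/55) + 2)² = ((-25*(-1/26) - 78*1/55) + 2)² = ((25/26 - 78/55) + 2)² = (-653/1430 + 2)² = (2207/1430)² = 4870849/2044900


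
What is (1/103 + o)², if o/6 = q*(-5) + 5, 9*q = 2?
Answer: 52027369/95481 ≈ 544.90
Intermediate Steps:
q = 2/9 (q = (⅑)*2 = 2/9 ≈ 0.22222)
o = 70/3 (o = 6*((2/9)*(-5) + 5) = 6*(-10/9 + 5) = 6*(35/9) = 70/3 ≈ 23.333)
(1/103 + o)² = (1/103 + 70/3)² = (7213/309)² = 52027369/95481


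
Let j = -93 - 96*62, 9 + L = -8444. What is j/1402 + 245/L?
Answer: -51441875/11851106 ≈ -4.3407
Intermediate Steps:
L = -8453 (L = -9 - 8444 = -8453)
j = -6045 (j = -93 - 5952 = -6045)
j/1402 + 245/L = -6045/1402 + 245/(-8453) = -6045*1/1402 + 245*(-1/8453) = -6045/1402 - 245/8453 = -51441875/11851106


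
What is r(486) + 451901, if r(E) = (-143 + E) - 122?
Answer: 452122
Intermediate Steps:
r(E) = -265 + E
r(486) + 451901 = (-265 + 486) + 451901 = 221 + 451901 = 452122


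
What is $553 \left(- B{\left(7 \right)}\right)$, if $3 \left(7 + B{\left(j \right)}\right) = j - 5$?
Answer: $\frac{10507}{3} \approx 3502.3$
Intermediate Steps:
$B{\left(j \right)} = - \frac{26}{3} + \frac{j}{3}$ ($B{\left(j \right)} = -7 + \frac{j - 5}{3} = -7 + \frac{-5 + j}{3} = -7 + \left(- \frac{5}{3} + \frac{j}{3}\right) = - \frac{26}{3} + \frac{j}{3}$)
$553 \left(- B{\left(7 \right)}\right) = 553 \left(- (- \frac{26}{3} + \frac{1}{3} \cdot 7)\right) = 553 \left(- (- \frac{26}{3} + \frac{7}{3})\right) = 553 \left(\left(-1\right) \left(- \frac{19}{3}\right)\right) = 553 \cdot \frac{19}{3} = \frac{10507}{3}$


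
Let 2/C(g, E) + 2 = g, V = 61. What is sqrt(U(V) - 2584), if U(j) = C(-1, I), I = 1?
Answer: I*sqrt(23262)/3 ≈ 50.84*I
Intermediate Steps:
C(g, E) = 2/(-2 + g)
U(j) = -2/3 (U(j) = 2/(-2 - 1) = 2/(-3) = 2*(-1/3) = -2/3)
sqrt(U(V) - 2584) = sqrt(-2/3 - 2584) = sqrt(-7754/3) = I*sqrt(23262)/3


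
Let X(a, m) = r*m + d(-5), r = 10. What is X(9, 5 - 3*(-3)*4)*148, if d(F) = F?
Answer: 59940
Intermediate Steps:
X(a, m) = -5 + 10*m (X(a, m) = 10*m - 5 = -5 + 10*m)
X(9, 5 - 3*(-3)*4)*148 = (-5 + 10*(5 - 3*(-3)*4))*148 = (-5 + 10*(5 - (-9)*4))*148 = (-5 + 10*(5 - 1*(-36)))*148 = (-5 + 10*(5 + 36))*148 = (-5 + 10*41)*148 = (-5 + 410)*148 = 405*148 = 59940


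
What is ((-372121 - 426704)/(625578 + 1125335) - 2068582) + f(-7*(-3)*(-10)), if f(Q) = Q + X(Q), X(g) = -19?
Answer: -3622308873268/1750913 ≈ -2.0688e+6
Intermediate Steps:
f(Q) = -19 + Q (f(Q) = Q - 19 = -19 + Q)
((-372121 - 426704)/(625578 + 1125335) - 2068582) + f(-7*(-3)*(-10)) = ((-372121 - 426704)/(625578 + 1125335) - 2068582) + (-19 - 7*(-3)*(-10)) = (-798825/1750913 - 2068582) + (-19 + 21*(-10)) = (-798825*1/1750913 - 2068582) + (-19 - 210) = (-798825/1750913 - 2068582) - 229 = -3621907914191/1750913 - 229 = -3622308873268/1750913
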